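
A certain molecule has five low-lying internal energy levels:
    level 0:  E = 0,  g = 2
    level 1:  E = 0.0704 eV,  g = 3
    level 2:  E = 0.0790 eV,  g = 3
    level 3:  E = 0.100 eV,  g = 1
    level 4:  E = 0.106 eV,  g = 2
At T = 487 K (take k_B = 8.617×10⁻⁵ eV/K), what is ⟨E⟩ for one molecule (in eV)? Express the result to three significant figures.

0.0311 eV

k_BT = 8.617×10⁻⁵ × 487 K = 0.041965 eV.
Eᵢ/kT = 0, 1.6776, 1.8825, 2.3829, 2.5259.
Z = Σ gᵢe^(−Eᵢ/kT) = 2·e^(−0) + 3·e^(−1.6776) + 3·e^(−1.8825) + 1·e^(−2.3829) + 2·e^(−2.5259) = 2.0000 + 0.56047 + 0.45663 + 0.092283 + 0.15997 = 3.2694.
⟨E⟩ = Σ Eᵢ gᵢe^(−Eᵢ/kT) / Z = (0·2.0000 + 0.0704·0.56047 + 0.0790·0.45663 + 0.100·0.092283 + 0.106·0.15997) / 3.2694 = 0.0311 eV.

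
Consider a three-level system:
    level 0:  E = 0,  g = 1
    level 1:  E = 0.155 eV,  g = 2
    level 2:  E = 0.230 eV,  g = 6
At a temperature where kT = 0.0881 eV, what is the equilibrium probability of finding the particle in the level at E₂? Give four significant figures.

0.2470

Eᵢ/kT = 0, 1.75936, 2.61067.
Z = Σ gᵢe^(−Eᵢ/kT) = 1·e^(−0) + 2·e^(−1.75936) + 6·e^(−2.61067) = 1.00000 + 0.344310 + 0.440912 = 1.78522.
P₂ = g₂ e^(−E₂/kT) / Z = 0.440912/1.78522 = 0.2470.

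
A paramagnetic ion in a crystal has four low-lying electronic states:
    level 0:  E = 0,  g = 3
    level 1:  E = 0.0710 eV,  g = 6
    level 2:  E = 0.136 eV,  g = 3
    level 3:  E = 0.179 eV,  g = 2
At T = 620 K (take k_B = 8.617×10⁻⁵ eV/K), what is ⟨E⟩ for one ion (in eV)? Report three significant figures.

k_BT = 8.617×10⁻⁵ × 620 K = 0.053425 eV.
Eᵢ/kT = 0, 1.3290, 2.5456, 3.3505.
Z = Σ gᵢe^(−Eᵢ/kT) = 3·e^(−0) + 6·e^(−1.3290) + 3·e^(−2.5456) + 2·e^(−3.3505) = 3.0000 + 1.5885 + 0.23528 + 0.070134 = 4.8939.
⟨E⟩ = Σ Eᵢ gᵢe^(−Eᵢ/kT) / Z = (0·3.0000 + 0.0710·1.5885 + 0.136·0.23528 + 0.179·0.070134) / 4.8939 = 0.0321 eV.

0.0321 eV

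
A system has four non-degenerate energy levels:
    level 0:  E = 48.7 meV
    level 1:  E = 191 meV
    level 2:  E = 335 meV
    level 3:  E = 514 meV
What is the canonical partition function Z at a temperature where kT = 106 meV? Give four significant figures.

Eᵢ/kT = 0.459434, 1.80189, 3.16038, 4.84906.
Z = Σ e^(−Eᵢ/kT) = e^(−0.459434) + e^(−1.80189) + e^(−3.16038) + e^(−4.84906) = 0.631641 + 0.164987 + 0.0424096 + 0.00783574 = 0.846873.

Z = 0.8469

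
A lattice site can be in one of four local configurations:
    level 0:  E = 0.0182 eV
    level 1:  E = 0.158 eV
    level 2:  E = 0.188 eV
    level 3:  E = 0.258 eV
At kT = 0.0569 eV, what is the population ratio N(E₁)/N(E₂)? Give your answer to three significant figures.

n₁/n₂ = exp[−(E₁−E₂)/kT] = exp(−(-0.030 eV)/(0.0569 eV)) = exp(0.52724) = 1.69.

1.69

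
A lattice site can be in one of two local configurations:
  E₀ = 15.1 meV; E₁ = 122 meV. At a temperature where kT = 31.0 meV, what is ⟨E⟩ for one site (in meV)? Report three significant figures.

Eᵢ/kT = 0.48710, 3.9355.
Z = Σ e^(−Eᵢ/kT) = e^(−0.48710) + e^(−3.9355) = 0.61441 + 0.019536 = 0.63395.
⟨E⟩ = Σ Eᵢ e^(−Eᵢ/kT) / Z = (15.1·0.61441 + 122·0.019536) / 0.63395 = 18.4 meV.

18.4 meV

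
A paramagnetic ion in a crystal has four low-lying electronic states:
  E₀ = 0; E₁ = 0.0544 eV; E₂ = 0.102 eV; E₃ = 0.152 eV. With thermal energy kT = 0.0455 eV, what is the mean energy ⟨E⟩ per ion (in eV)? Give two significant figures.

Eᵢ/kT = 0, 1.196, 2.242, 3.341.
Z = Σ e^(−Eᵢ/kT) = e^(−0) + e^(−1.196) + e^(−2.242) + e^(−3.341) = 1.000 + 0.3024 + 0.1062 + 0.03540 = 1.444.
⟨E⟩ = Σ Eᵢ e^(−Eᵢ/kT) / Z = (0·1.000 + 0.0544·0.3024 + 0.102·0.1062 + 0.152·0.03540) / 1.444 = 0.023 eV.

0.023 eV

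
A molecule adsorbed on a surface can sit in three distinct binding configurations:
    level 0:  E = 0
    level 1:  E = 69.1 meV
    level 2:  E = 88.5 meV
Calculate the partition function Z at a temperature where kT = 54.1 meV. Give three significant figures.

Eᵢ/kT = 0, 1.2773, 1.6359.
Z = Σ e^(−Eᵢ/kT) = e^(−0) + e^(−1.2773) + e^(−1.6359) = 1.0000 + 0.27879 + 0.19478 = 1.4736.

Z = 1.47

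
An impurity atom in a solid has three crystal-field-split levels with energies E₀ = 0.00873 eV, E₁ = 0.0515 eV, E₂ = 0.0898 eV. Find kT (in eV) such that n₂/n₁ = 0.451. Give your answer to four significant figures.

0.04810 eV

n₂/n₁ = exp[−(E₂−E₁)/kT] = 0.451.
⇒ (E₂−E₁)/kT = ln(1/0.451) = ln(2.21729) = 0.796286.
kT = 0.0383 eV / 0.796286 = 0.04810 eV.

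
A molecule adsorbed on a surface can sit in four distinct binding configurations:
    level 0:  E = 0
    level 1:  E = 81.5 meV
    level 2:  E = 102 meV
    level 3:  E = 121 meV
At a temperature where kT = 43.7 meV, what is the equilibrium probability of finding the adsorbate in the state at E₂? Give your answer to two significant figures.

0.074

Eᵢ/kT = 0, 1.865, 2.334, 2.769.
Z = Σ e^(−Eᵢ/kT) = e^(−0) + e^(−1.865) + e^(−2.334) + e^(−2.769) = 1.000 + 0.1549 + 0.09691 + 0.06272 = 1.315.
P₂ = e^(−E₂/kT) / Z = 0.09691/1.315 = 0.074.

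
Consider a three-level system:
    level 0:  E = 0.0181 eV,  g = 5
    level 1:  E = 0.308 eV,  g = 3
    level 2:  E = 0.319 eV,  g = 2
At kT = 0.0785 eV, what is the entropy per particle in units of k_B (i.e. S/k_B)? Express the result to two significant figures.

Eᵢ/kT = 0.2306, 3.924, 4.064.
Z = Σ gᵢe^(−Eᵢ/kT) = 5·e^(−0.2306) + 3·e^(−3.924) + 2·e^(−4.064) = 3.970 + 0.05929 + 0.03436 = 4.064.
⟨E⟩ = Σ EᵢPᵢ = 0.02487 eV.
S/k_B = ln Z + ⟨E⟩/kT = ln(4.064) + 0.02487/0.0785 = 1.402 + 0.3168 = 1.7.

1.7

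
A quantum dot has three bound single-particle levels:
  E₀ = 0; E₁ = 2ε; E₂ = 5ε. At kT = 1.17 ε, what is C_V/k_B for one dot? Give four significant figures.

0.5602

Eᵢ/kT = 0, 1.70940, 4.27350.
Z = Σ e^(−Eᵢ/kT) = e^(−0) + e^(−1.70940) + e^(−4.27350) = 1.00000 + 0.180974 + 0.0139329 = 1.19491.
⟨E⟩ = 0.361209 ε, ⟨E²⟩ = 0.897322 ε².
C_V/k_B = (⟨E²⟩ − ⟨E⟩²)/(kT)² = (0.897322 − 0.130472)/1.36890 = 0.5602.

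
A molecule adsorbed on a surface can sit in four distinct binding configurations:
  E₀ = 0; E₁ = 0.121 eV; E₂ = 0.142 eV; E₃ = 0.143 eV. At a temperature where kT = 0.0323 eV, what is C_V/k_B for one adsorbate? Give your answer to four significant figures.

Eᵢ/kT = 0, 3.74613, 4.39628, 4.42724.
Z = Σ e^(−Eᵢ/kT) = e^(−0) + e^(−3.74613) + e^(−4.39628) + e^(−4.42724) = 1.00000 + 0.0236089 + 0.0123231 + 0.0119474 = 1.04788.
⟨E⟩ = 0.00602649 eV, ⟨E²⟩ = 0.000800142 eV².
C_V/k_B = (⟨E²⟩ − ⟨E⟩²)/(kT)² = (0.000800142 − 0.0000363186)/0.00104329 = 0.7321.

0.7321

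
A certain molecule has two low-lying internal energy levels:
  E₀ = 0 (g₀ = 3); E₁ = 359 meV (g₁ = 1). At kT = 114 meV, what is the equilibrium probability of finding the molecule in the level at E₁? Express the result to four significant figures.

Eᵢ/kT = 0, 3.14912.
Z = Σ gᵢe^(−Eᵢ/kT) = 3·e^(−0) + 1·e^(−3.14912) = 3.00000 + 0.0428899 = 3.04289.
P₁ = g₁ e^(−E₁/kT) / Z = 0.0428899/3.04289 = 0.01410.

0.01410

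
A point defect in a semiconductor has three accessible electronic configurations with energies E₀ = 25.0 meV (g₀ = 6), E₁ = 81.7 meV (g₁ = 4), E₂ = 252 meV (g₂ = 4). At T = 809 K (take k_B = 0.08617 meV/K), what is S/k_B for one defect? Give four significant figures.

k_BT = 0.08617 × 809 K = 69.7115 meV.
Eᵢ/kT = 0.358621, 1.17197, 3.61490.
Z = Σ gᵢe^(−Eᵢ/kT) = 6·e^(−0.358621) + 4·e^(−1.17197) + 4·e^(−3.61490) = 4.19183 + 1.23902 + 0.107678 = 5.53853.
⟨E⟩ = Σ EᵢPᵢ = 42.0975 meV.
S/k_B = ln Z + ⟨E⟩/kT = ln(5.53853) + 42.0975/69.7115 = 1.71173 + 0.603882 = 2.316.

2.316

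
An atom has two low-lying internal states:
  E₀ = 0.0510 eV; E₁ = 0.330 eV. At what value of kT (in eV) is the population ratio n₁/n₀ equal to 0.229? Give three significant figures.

0.189 eV

n₁/n₀ = exp[−(E₁−E₀)/kT] = 0.229.
⇒ (E₁−E₀)/kT = ln(1/0.229) = ln(4.3668) = 1.4740.
kT = 0.2790 eV / 1.4740 = 0.189 eV.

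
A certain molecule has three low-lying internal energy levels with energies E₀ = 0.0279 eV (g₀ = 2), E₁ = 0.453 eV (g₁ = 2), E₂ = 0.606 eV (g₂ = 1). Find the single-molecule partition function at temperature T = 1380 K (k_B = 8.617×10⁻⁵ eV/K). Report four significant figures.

k_BT = 8.617×10⁻⁵ × 1380 K = 0.118915 eV.
Eᵢ/kT = 0.234621, 3.80944, 5.09608.
Z = Σ gᵢe^(−Eᵢ/kT) = 2·e^(−0.234621) + 2·e^(−3.80944) + 1·e^(−5.09608) = 1.58174 + 0.0443212 + 0.00612069 = 1.63218.

Z = 1.632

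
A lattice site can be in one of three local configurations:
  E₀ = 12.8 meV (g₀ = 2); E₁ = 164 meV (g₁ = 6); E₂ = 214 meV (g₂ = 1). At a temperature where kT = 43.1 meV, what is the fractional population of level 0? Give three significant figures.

0.914

Eᵢ/kT = 0.29698, 3.8051, 4.9652.
Z = Σ gᵢe^(−Eᵢ/kT) = 2·e^(−0.29698) + 6·e^(−3.8051) + 1·e^(−4.9652) = 1.4861 + 0.13354 + 0.0069766 = 1.6266.
P₀ = g₀ e^(−E₀/kT) / Z = 1.4861/1.6266 = 0.914.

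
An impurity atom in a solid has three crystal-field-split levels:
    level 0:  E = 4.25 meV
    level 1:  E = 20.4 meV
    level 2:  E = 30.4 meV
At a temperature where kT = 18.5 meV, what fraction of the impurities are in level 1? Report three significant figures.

0.251

Eᵢ/kT = 0.22973, 1.1027, 1.6432.
Z = Σ e^(−Eᵢ/kT) = e^(−0.22973) + e^(−1.1027) + e^(−1.6432) = 0.79475 + 0.33197 + 0.19336 = 1.3201.
P₁ = e^(−E₁/kT) / Z = 0.33197/1.3201 = 0.251.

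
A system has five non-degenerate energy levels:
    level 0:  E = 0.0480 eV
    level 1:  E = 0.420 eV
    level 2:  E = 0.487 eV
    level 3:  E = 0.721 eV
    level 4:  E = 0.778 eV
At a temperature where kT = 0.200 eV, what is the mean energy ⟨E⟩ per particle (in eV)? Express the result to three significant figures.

Eᵢ/kT = 0.24000, 2.1000, 2.4350, 3.6050, 3.8900.
Z = Σ e^(−Eᵢ/kT) = e^(−0.24000) + e^(−2.1000) + e^(−2.4350) + e^(−3.6050) + e^(−3.8900) = 0.78663 + 0.12246 + 0.087598 + 0.027187 + 0.020445 = 1.0443.
⟨E⟩ = Σ Eᵢ e^(−Eᵢ/kT) / Z = (0.0480·0.78663 + 0.420·0.12246 + 0.487·0.087598 + 0.721·0.027187 + 0.778·0.020445) / 1.0443 = 0.160 eV.

0.160 eV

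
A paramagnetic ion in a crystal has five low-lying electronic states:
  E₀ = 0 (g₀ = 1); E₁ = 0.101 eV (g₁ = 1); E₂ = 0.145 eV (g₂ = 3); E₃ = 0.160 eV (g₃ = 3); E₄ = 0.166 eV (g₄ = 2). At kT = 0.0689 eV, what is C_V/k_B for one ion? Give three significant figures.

Eᵢ/kT = 0, 1.4659, 2.1045, 2.3222, 2.4093.
Z = Σ gᵢe^(−Eᵢ/kT) = 1·e^(−0) + 1·e^(−1.4659) + 3·e^(−2.1045) + 3·e^(−2.3222) + 2·e^(−2.4093) = 1.0000 + 0.23087 + 0.36572 + 0.29417 + 0.17976 = 2.0705.
⟨E⟩ = 0.074018 eV, ⟨E²⟩ = 0.010881 eV².
C_V/k_B = (⟨E²⟩ − ⟨E⟩²)/(kT)² = (0.010881 − 0.0054787)/0.0047472 = 1.14.

1.14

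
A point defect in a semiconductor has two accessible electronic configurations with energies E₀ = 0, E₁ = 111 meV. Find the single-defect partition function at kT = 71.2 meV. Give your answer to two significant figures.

Z = 1.2

Eᵢ/kT = 0, 1.559.
Z = Σ e^(−Eᵢ/kT) = e^(−0) + e^(−1.559) = 1.000 + 0.2103 = 1.210.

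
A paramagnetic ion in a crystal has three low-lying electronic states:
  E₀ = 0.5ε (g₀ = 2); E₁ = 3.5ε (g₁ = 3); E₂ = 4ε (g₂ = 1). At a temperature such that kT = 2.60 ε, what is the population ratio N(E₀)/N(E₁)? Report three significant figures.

n₀/n₁ = (g₀/g₁) exp[−(E₀−E₁)/kT] = (2/3) × exp(−(-3.0ε)/(2.60ε)) = (2/3) × exp(1.1538) = 2.11.

2.11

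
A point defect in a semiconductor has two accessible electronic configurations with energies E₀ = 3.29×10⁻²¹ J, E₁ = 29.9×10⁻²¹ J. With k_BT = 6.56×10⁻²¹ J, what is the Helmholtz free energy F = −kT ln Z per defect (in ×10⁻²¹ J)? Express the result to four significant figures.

3.177 ×10⁻²¹ J

Eᵢ/kT = 0.501524, 4.55793.
Z = Σ e^(−Eᵢ/kT) = e^(−0.501524) + e^(−4.55793) = 0.605607 + 0.0104837 = 0.616091.
F = −kT ln Z = −6.56 × ln(0.616091) = −6.56 × -0.484361 = 3.177 ×10⁻²¹ J.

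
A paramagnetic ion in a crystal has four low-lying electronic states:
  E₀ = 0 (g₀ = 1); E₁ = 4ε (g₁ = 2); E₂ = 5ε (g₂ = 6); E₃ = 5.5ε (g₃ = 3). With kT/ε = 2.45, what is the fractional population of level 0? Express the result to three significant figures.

Eᵢ/kT = 0, 1.6327, 2.0408, 2.2449.
Z = Σ gᵢe^(−Eᵢ/kT) = 1·e^(−0) + 2·e^(−1.6327) + 6·e^(−2.0408) + 3·e^(−2.2449) = 1.0000 + 0.39080 + 0.77955 + 0.31781 = 2.4882.
P₀ = g₀ e^(−E₀/kT) / Z = 1.0000/2.4882 = 0.402.

0.402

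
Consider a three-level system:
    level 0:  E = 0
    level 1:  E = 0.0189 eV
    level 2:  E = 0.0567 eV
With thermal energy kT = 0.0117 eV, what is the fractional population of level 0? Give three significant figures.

0.829

Eᵢ/kT = 0, 1.6154, 4.8462.
Z = Σ e^(−Eᵢ/kT) = e^(−0) + e^(−1.6154) + e^(−4.8462) = 1.0000 + 0.19881 + 0.0078582 = 1.2067.
P₀ = e^(−E₀/kT) / Z = 1.0000/1.2067 = 0.829.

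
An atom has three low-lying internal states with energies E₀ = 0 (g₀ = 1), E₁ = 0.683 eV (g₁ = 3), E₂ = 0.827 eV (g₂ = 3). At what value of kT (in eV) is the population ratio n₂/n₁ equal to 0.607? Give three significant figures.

0.288 eV

n₂/n₁ = (g₂/g₁) exp[−(E₂−E₁)/kT] = 0.607.
⇒ (E₂−E₁)/kT = ln((3/3)/0.607) = ln(1.6474) = 0.49920.
kT = 0.144 eV / 0.49920 = 0.288 eV.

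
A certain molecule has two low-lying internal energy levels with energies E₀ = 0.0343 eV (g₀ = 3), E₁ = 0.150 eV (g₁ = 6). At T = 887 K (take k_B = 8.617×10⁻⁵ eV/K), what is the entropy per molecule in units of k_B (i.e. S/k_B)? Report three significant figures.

k_BT = 8.617×10⁻⁵ × 887 K = 0.076433 eV.
Eᵢ/kT = 0.44876, 1.9625.
Z = Σ gᵢe^(−Eᵢ/kT) = 3·e^(−0.44876) + 6·e^(−1.9625) = 1.9153 + 0.84304 = 2.7583.
⟨E⟩ = Σ EᵢPᵢ = 0.069663 eV.
S/k_B = ln Z + ⟨E⟩/kT = ln(2.7583) + 0.069663/0.076433 = 1.0146 + 0.91143 = 1.93.

1.93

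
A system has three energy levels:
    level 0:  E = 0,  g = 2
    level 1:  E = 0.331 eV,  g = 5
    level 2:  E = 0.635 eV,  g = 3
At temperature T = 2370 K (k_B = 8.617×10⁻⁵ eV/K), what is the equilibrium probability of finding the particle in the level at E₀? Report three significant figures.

k_BT = 8.617×10⁻⁵ × 2370 K = 0.20422 eV.
Eᵢ/kT = 0, 1.6208, 3.1094.
Z = Σ gᵢe^(−Eᵢ/kT) = 2·e^(−0) + 5·e^(−1.6208) + 3·e^(−3.1094) = 2.0000 + 0.98870 + 0.13388 = 3.1226.
P₀ = g₀ e^(−E₀/kT) / Z = 2.0000/3.1226 = 0.640.

0.640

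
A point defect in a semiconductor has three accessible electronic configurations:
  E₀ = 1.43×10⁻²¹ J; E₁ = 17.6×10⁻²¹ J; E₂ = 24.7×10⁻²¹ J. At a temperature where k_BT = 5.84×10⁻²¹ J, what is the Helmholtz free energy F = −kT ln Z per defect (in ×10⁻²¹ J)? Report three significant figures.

Eᵢ/kT = 0.24486, 3.0137, 4.2295.
Z = Σ e^(−Eᵢ/kT) = e^(−0.24486) + e^(−3.0137) + e^(−4.2295) = 0.78281 + 0.049110 + 0.014560 = 0.84648.
F = −kT ln Z = −5.84 × ln(0.84648) = −5.84 × -0.16667 = 0.973 ×10⁻²¹ J.

0.973 ×10⁻²¹ J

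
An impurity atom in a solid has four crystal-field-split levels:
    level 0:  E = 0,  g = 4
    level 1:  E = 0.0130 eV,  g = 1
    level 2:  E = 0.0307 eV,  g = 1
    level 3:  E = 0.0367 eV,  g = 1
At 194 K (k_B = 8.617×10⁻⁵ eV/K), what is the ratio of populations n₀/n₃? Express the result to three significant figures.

k_BT = 8.617×10⁻⁵ × 194 K = 0.016717 eV.
n₀/n₃ = (g₀/g₃) exp[−(E₀−E₃)/kT] = (4/1) × exp(−(-0.0367 eV)/(0.016717 eV)) = (4/1) × exp(2.1954) = 35.9.

35.9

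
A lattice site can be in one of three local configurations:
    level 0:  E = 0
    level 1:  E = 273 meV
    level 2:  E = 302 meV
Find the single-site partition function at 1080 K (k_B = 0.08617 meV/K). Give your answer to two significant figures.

Z = 1.1

k_BT = 0.08617 × 1080 K = 93.06 meV.
Eᵢ/kT = 0, 2.934, 3.245.
Z = Σ e^(−Eᵢ/kT) = e^(−0) + e^(−2.934) + e^(−3.245) = 1.000 + 0.05318 + 0.03897 = 1.092.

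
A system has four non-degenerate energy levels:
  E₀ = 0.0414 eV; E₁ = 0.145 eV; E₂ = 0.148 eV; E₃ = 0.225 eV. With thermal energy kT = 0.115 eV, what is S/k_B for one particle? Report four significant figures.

Eᵢ/kT = 0.360000, 1.26087, 1.28696, 1.95652.
Z = Σ e^(−Eᵢ/kT) = e^(−0.360000) + e^(−1.26087) + e^(−1.28696) + e^(−1.95652) = 0.697676 + 0.283407 + 0.276109 + 0.141349 = 1.39854.
⟨E⟩ = Σ EᵢPᵢ = 0.101996 eV.
S/k_B = ln Z + ⟨E⟩/kT = ln(1.39854) + 0.101996/0.115 = 0.335429 + 0.886922 = 1.222.

1.222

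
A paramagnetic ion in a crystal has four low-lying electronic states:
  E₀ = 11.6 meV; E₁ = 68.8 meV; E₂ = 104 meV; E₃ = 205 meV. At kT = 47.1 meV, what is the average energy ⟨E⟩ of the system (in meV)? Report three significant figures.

34.4 meV

Eᵢ/kT = 0.24628, 1.4607, 2.2081, 4.3524.
Z = Σ e^(−Eᵢ/kT) = e^(−0.24628) + e^(−1.4607) + e^(−2.2081) + e^(−4.3524) = 0.78170 + 0.23207 + 0.10991 + 0.012876 = 1.1366.
⟨E⟩ = Σ Eᵢ e^(−Eᵢ/kT) / Z = (11.6·0.78170 + 68.8·0.23207 + 104·0.10991 + 205·0.012876) / 1.1366 = 34.4 meV.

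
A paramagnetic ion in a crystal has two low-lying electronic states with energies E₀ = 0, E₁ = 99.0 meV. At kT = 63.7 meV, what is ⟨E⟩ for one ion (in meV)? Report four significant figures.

Eᵢ/kT = 0, 1.55416.
Z = Σ e^(−Eᵢ/kT) = e^(−0) + e^(−1.55416) = 1.00000 + 0.211367 = 1.21137.
⟨E⟩ = Σ Eᵢ e^(−Eᵢ/kT) / Z = (0·1.00000 + 99.0·0.211367) / 1.21137 = 17.27 meV.

17.27 meV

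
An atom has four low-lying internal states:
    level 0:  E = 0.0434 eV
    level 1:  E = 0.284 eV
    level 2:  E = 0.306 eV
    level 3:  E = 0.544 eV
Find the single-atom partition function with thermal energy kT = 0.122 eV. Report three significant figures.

Eᵢ/kT = 0.35574, 2.3279, 2.5082, 4.4590.
Z = Σ e^(−Eᵢ/kT) = e^(−0.35574) + e^(−2.3279) + e^(−2.5082) + e^(−4.4590) = 0.70065 + 0.097500 + 0.081415 + 0.011574 = 0.89114.

Z = 0.891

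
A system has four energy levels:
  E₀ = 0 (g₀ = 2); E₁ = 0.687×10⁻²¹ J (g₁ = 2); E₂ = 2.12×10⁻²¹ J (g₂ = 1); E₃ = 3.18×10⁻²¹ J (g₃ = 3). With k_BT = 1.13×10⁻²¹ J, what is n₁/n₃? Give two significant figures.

6.1

n₁/n₃ = (g₁/g₃) exp[−(E₁−E₃)/kT] = (2/3) × exp(−(-2.493 ×10⁻²¹ J)/(1.13 ×10⁻²¹ J)) = (2/3) × exp(2.206) = 6.1.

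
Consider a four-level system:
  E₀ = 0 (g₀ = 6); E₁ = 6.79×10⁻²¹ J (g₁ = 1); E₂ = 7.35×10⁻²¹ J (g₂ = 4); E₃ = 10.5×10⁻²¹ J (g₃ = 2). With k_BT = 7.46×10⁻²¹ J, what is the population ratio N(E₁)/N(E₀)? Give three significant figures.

0.0671

n₁/n₀ = (g₁/g₀) exp[−(E₁−E₀)/kT] = (1/6) × exp(−(6.79 ×10⁻²¹ J)/(7.46 ×10⁻²¹ J)) = (1/6) × exp(-0.91019) = 0.0671.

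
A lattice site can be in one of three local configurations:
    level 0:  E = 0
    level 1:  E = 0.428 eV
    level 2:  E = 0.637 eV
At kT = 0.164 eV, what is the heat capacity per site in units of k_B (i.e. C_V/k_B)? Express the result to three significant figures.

Eᵢ/kT = 0, 2.6098, 3.8841.
Z = Σ e^(−Eᵢ/kT) = e^(−0) + e^(−2.6098) + e^(−3.8841) = 1.0000 + 0.073549 + 0.020566 = 1.0941.
⟨E⟩ = 0.040745 eV, ⟨E²⟩ = 0.019942 eV².
C_V/k_B = (⟨E²⟩ − ⟨E⟩²)/(kT)² = (0.019942 − 0.0016602)/0.026896 = 0.680.

0.680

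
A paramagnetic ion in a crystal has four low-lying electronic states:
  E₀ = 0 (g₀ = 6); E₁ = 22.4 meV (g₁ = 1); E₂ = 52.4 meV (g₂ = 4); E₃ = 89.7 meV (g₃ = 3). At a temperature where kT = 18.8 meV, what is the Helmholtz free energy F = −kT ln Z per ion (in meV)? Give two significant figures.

Eᵢ/kT = 0, 1.191, 2.787, 4.771.
Z = Σ gᵢe^(−Eᵢ/kT) = 6·e^(−0) + 1·e^(−1.191) + 4·e^(−2.787) + 3·e^(−4.771) = 6.000 + 0.3039 + 0.2464 + 0.02542 = 6.576.
F = −kT ln Z = −18.8 × ln(6.576) = −18.8 × 1.883 = -35 meV.

-35 meV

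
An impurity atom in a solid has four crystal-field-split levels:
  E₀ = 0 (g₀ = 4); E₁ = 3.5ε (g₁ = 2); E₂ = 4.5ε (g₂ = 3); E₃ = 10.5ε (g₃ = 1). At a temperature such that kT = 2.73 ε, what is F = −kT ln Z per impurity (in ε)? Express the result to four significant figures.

Eᵢ/kT = 0, 1.28205, 1.64835, 3.84615.
Z = Σ gᵢe^(−Eᵢ/kT) = 4·e^(−0) + 2·e^(−1.28205) + 3·e^(−1.64835) + 1·e^(−3.84615) = 4.00000 + 0.554936 + 0.577101 + 0.0213618 = 5.15340.
F = −kT ln Z = −2.73 × ln(5.15340) = −2.73 × 1.63966 = -4.476 ε.

-4.476 ε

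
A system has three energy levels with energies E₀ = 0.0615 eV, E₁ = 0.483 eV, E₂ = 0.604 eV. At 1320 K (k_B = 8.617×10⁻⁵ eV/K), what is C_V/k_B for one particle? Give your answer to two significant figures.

k_BT = 8.617×10⁻⁵ × 1320 K = 0.1137 eV.
Eᵢ/kT = 0.5409, 4.248, 5.312.
Z = Σ e^(−Eᵢ/kT) = e^(−0.5409) + e^(−4.248) + e^(−5.312) = 0.5822 + 0.01429 + 0.004932 = 0.6014.
⟨E⟩ = 0.07597 eV, ⟨E²⟩ = 0.01220 eV².
C_V/k_B = (⟨E²⟩ − ⟨E⟩²)/(kT)² = (0.01220 − 0.005771)/0.01293 = 0.50.

0.50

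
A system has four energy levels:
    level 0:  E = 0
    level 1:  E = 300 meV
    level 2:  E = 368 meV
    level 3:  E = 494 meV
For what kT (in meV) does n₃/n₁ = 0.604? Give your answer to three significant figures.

385 meV

n₃/n₁ = exp[−(E₃−E₁)/kT] = 0.604.
⇒ (E₃−E₁)/kT = ln(1/0.604) = ln(1.6556) = 0.50416.
kT = 194 meV / 0.50416 = 385 meV.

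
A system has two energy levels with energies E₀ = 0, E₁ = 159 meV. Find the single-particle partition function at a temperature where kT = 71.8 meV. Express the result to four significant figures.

Eᵢ/kT = 0, 2.21448.
Z = Σ e^(−Eᵢ/kT) = e^(−0) + e^(−2.21448) = 1.00000 + 0.109210 = 1.10921.

Z = 1.109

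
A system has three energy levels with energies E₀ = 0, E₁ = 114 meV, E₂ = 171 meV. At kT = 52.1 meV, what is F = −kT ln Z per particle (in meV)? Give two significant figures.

Eᵢ/kT = 0, 2.188, 3.282.
Z = Σ e^(−Eᵢ/kT) = e^(−0) + e^(−2.188) + e^(−3.282) = 1.000 + 0.1121 + 0.03755 = 1.150.
F = −kT ln Z = −52.1 × ln(1.150) = −52.1 × 0.1398 = -7.3 meV.

-7.3 meV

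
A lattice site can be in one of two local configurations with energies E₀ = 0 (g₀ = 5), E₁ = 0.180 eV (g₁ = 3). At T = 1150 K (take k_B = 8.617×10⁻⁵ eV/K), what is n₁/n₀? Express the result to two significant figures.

k_BT = 8.617×10⁻⁵ × 1150 K = 0.09910 eV.
n₁/n₀ = (g₁/g₀) exp[−(E₁−E₀)/kT] = (3/5) × exp(−(0.180 eV)/(0.09910 eV)) = (3/5) × exp(-1.816) = 0.098.

0.098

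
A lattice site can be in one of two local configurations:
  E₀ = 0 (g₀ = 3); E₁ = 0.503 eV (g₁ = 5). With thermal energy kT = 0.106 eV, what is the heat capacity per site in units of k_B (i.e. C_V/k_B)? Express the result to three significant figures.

0.317

Eᵢ/kT = 0, 4.7453.
Z = Σ gᵢe^(−Eᵢ/kT) = 3·e^(−0) + 5·e^(−4.7453) = 3.0000 + 0.043462 = 3.0435.
⟨E⟩ = 0.0071830 eV, ⟨E²⟩ = 0.0036130 eV².
C_V/k_B = (⟨E²⟩ − ⟨E⟩²)/(kT)² = (0.0036130 − 0.000051595)/0.011236 = 0.317.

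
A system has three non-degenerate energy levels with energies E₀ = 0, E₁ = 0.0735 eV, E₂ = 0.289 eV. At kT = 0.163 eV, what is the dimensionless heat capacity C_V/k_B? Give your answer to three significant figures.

Eᵢ/kT = 0, 0.45092, 1.7730.
Z = Σ e^(−Eᵢ/kT) = e^(−0) + e^(−0.45092) + e^(−1.7730) = 1.0000 + 0.63704 + 0.16982 = 1.8069.
⟨E⟩ = 0.053075 eV, ⟨E²⟩ = 0.0097543 eV².
C_V/k_B = (⟨E²⟩ − ⟨E⟩²)/(kT)² = (0.0097543 − 0.0028170)/0.026569 = 0.261.

0.261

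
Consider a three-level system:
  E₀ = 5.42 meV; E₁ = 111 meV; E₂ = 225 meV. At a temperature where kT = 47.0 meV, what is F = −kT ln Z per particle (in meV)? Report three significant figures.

Eᵢ/kT = 0.11532, 2.3617, 4.7872.
Z = Σ e^(−Eᵢ/kT) = e^(−0.11532) + e^(−2.3617) + e^(−4.7872) = 0.89108 + 0.094260 + 0.0083358 = 0.99368.
F = −kT ln Z = −47.0 × ln(0.99368) = −47.0 × -0.0063401 = 0.298 meV.

0.298 meV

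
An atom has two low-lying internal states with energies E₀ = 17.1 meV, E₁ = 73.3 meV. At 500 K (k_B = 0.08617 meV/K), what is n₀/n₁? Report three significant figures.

3.69

k_BT = 0.08617 × 500 K = 43.085 meV.
n₀/n₁ = exp[−(E₀−E₁)/kT] = exp(−(-56.2 meV)/(43.085 meV)) = exp(1.3044) = 3.69.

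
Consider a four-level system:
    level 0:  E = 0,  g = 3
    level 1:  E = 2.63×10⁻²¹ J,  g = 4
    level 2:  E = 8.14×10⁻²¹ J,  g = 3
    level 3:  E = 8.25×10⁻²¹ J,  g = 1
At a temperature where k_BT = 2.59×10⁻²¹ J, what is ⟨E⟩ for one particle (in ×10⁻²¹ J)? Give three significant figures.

1.13 ×10⁻²¹ J

Eᵢ/kT = 0, 1.0154, 3.1429, 3.1853.
Z = Σ gᵢe^(−Eᵢ/kT) = 3·e^(−0) + 4·e^(−1.0154) + 3·e^(−3.1429) + 1·e^(−3.1853) = 3.0000 + 1.4490 + 0.12947 + 0.041366 = 4.6198.
⟨E⟩ = Σ Eᵢ gᵢe^(−Eᵢ/kT) / Z = (0·3.0000 + 2.63·1.4490 + 8.14·0.12947 + 8.25·0.041366) / 4.6198 = 1.13 ×10⁻²¹ J.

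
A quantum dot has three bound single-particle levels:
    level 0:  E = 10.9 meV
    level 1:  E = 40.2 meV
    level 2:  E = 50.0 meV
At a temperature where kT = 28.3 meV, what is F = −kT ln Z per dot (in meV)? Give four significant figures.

Eᵢ/kT = 0.385159, 1.42049, 1.76678.
Z = Σ e^(−Eᵢ/kT) = e^(−0.385159) + e^(−1.42049) + e^(−1.76678) = 0.680342 + 0.241596 + 0.170882 = 1.09282.
F = −kT ln Z = −28.3 × ln(1.09282) = −28.3 × 0.0887615 = -2.512 meV.

-2.512 meV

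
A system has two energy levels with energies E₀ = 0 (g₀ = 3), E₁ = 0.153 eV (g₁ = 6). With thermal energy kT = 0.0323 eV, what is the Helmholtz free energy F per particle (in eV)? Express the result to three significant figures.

Eᵢ/kT = 0, 4.7368.
Z = Σ gᵢe^(−Eᵢ/kT) = 3·e^(−0) + 6·e^(−4.7368) = 3.0000 + 0.052600 = 3.0526.
F = −kT ln Z = −0.0323 × ln(3.0526) = −0.0323 × 1.1160 = -0.0360 eV.

-0.0360 eV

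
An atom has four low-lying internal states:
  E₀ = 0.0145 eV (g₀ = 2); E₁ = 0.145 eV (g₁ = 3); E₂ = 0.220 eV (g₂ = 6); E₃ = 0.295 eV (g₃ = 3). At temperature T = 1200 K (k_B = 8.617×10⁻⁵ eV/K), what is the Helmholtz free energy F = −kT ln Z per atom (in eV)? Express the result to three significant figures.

-0.125 eV

k_BT = 8.617×10⁻⁵ × 1200 K = 0.10340 eV.
Eᵢ/kT = 0.14023, 1.4023, 2.1277, 2.8530.
Z = Σ gᵢe^(−Eᵢ/kT) = 2·e^(−0.14023) + 3·e^(−1.4023) + 6·e^(−2.1277) + 3·e^(−2.8530) = 1.7383 + 0.73809 + 0.71467 + 0.17301 = 3.3641.
F = −kT ln Z = −0.10340 × ln(3.3641) = −0.10340 × 1.2132 = -0.125 eV.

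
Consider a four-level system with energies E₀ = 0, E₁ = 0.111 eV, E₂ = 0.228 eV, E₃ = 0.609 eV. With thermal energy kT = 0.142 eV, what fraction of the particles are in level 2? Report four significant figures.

0.1201

Eᵢ/kT = 0, 0.781690, 1.60563, 4.28873.
Z = Σ e^(−Eᵢ/kT) = e^(−0) + e^(−0.781690) + e^(−1.60563) + e^(−4.28873) = 1.00000 + 0.457632 + 0.200763 + 0.0137223 = 1.67212.
P₂ = e^(−E₂/kT) / Z = 0.200763/1.67212 = 0.1201.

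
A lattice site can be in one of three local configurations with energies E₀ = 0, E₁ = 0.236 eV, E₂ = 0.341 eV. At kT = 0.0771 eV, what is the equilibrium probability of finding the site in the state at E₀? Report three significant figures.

Eᵢ/kT = 0, 3.0610, 4.4228.
Z = Σ e^(−Eᵢ/kT) = e^(−0) + e^(−3.0610) + e^(−4.4228) = 1.0000 + 0.046841 + 0.012001 = 1.0588.
P₀ = e^(−E₀/kT) / Z = 1.0000/1.0588 = 0.944.

0.944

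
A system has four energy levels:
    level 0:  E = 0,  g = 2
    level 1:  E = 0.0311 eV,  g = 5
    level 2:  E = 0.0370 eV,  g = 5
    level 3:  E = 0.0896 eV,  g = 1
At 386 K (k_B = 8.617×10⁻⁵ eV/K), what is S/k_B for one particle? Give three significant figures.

k_BT = 8.617×10⁻⁵ × 386 K = 0.033262 eV.
Eᵢ/kT = 0, 0.93500, 1.1124, 2.6938.
Z = Σ gᵢe^(−Eᵢ/kT) = 2·e^(−0) + 5·e^(−0.93500) + 5·e^(−1.1124) + 1·e^(−2.6938) = 2.0000 + 1.9629 + 1.6438 + 0.067623 = 5.6743.
⟨E⟩ = Σ EᵢPᵢ = 0.022545 eV.
S/k_B = ln Z + ⟨E⟩/kT = ln(5.6743) + 0.022545/0.033262 = 1.7359 + 0.67780 = 2.41.

2.41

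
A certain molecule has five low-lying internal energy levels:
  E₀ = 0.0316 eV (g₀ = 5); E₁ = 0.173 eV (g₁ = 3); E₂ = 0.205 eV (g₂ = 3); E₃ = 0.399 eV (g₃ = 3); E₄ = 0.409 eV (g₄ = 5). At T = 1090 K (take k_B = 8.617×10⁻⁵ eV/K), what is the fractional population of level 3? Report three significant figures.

0.00954

k_BT = 8.617×10⁻⁵ × 1090 K = 0.093925 eV.
Eᵢ/kT = 0.33644, 1.8419, 2.1826, 4.2481, 4.3545.
Z = Σ gᵢe^(−Eᵢ/kT) = 5·e^(−0.33644) + 3·e^(−1.8419) + 3·e^(−2.1826) + 3·e^(−4.2481) + 5·e^(−4.3545) = 3.5715 + 0.47555 + 0.33824 + 0.042874 + 0.064244 = 4.4924.
P₃ = g₃ e^(−E₃/kT) / Z = 0.042874/4.4924 = 0.00954.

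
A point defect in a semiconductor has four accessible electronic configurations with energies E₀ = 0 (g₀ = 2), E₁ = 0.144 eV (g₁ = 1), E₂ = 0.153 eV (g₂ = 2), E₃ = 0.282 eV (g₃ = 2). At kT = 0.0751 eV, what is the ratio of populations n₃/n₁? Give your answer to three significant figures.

n₃/n₁ = (g₃/g₁) exp[−(E₃−E₁)/kT] = (2/1) × exp(−(0.138 eV)/(0.0751 eV)) = (2/1) × exp(-1.8375) = 0.318.

0.318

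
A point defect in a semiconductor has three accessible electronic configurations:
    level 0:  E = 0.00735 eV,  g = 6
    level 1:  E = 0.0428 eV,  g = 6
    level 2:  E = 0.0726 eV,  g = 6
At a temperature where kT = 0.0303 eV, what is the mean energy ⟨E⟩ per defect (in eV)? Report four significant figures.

0.02037 eV

Eᵢ/kT = 0.242574, 1.41254, 2.39604.
Z = Σ gᵢe^(−Eᵢ/kT) = 6·e^(−0.242574) + 6·e^(−1.41254) + 6·e^(−2.39604) = 4.70763 + 1.46114 + 0.546467 = 6.71524.
⟨E⟩ = Σ Eᵢ gᵢe^(−Eᵢ/kT) / Z = (0.00735·4.70763 + 0.0428·1.46114 + 0.0726·0.546467) / 6.71524 = 0.02037 eV.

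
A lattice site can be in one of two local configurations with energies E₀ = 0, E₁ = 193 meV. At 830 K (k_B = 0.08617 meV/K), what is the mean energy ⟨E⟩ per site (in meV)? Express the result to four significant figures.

12.17 meV

k_BT = 0.08617 × 830 K = 71.5211 meV.
Eᵢ/kT = 0, 2.69850.
Z = Σ e^(−Eᵢ/kT) = e^(−0) + e^(−2.69850) = 1.00000 + 0.0673064 = 1.06731.
⟨E⟩ = Σ Eᵢ e^(−Eᵢ/kT) / Z = (0·1.00000 + 193·0.0673064) / 1.06731 = 12.17 meV.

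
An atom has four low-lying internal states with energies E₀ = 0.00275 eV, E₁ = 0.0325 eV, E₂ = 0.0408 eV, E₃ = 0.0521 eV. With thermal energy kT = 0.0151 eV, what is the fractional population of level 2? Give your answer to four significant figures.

Eᵢ/kT = 0.182119, 2.15232, 2.70199, 3.45033.
Z = Σ e^(−Eᵢ/kT) = e^(−0.182119) + e^(−2.15232) + e^(−2.70199) + e^(−3.45033) = 0.833502 + 0.116214 + 0.0670719 + 0.0317352 = 1.04852.
P₂ = e^(−E₂/kT) / Z = 0.0670719/1.04852 = 0.06397.

0.06397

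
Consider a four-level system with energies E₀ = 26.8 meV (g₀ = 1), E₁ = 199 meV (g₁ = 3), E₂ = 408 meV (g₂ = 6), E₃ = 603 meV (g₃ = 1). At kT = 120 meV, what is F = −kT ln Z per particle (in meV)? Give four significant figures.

Eᵢ/kT = 0.223333, 1.65833, 3.40000, 5.02500.
Z = Σ gᵢe^(−Eᵢ/kT) = 1·e^(−0.223333) + 3·e^(−1.65833) + 6·e^(−3.40000) + 1·e^(−5.02500) = 0.799848 + 0.571370 + 0.200240 + 0.00657159 = 1.57803.
F = −kT ln Z = −120 × ln(1.57803) = −120 × 0.456177 = -54.74 meV.

-54.74 meV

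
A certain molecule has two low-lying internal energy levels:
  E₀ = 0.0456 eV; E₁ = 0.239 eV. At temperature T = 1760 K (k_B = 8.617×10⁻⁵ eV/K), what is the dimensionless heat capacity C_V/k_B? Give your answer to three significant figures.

0.278

k_BT = 8.617×10⁻⁵ × 1760 K = 0.15166 eV.
Eᵢ/kT = 0.30067, 1.5759.
Z = Σ e^(−Eᵢ/kT) = e^(−0.30067) + e^(−1.5759) = 0.74032 + 0.20682 = 0.94714.
⟨E⟩ = 0.087831 eV, ⟨E²⟩ = 0.014098 eV².
C_V/k_B = (⟨E²⟩ − ⟨E⟩²)/(kT)² = (0.014098 − 0.0077143)/0.023001 = 0.278.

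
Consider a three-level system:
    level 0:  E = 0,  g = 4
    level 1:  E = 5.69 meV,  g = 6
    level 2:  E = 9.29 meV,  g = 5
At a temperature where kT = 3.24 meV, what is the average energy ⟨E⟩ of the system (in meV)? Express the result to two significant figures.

1.6 meV

Eᵢ/kT = 0, 1.756, 2.867.
Z = Σ gᵢe^(−Eᵢ/kT) = 4·e^(−0) + 6·e^(−1.756) + 5·e^(−2.867) = 4.000 + 1.036 + 0.2843 = 5.320.
⟨E⟩ = Σ Eᵢ gᵢe^(−Eᵢ/kT) / Z = (0·4.000 + 5.69·1.036 + 9.29·0.2843) / 5.320 = 1.6 meV.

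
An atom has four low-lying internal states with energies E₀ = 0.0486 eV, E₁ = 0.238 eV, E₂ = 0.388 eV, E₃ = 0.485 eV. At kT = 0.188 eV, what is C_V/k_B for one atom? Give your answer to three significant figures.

Eᵢ/kT = 0.25851, 1.2660, 2.0638, 2.5798.
Z = Σ e^(−Eᵢ/kT) = e^(−0.25851) + e^(−1.2660) + e^(−2.0638) + e^(−2.5798) = 0.77220 + 0.28196 + 0.12697 + 0.075789 = 1.2569.
⟨E⟩ = 0.15169 eV, ⟨E²⟩ = 0.043549 eV².
C_V/k_B = (⟨E²⟩ − ⟨E⟩²)/(kT)² = (0.043549 − 0.023010)/0.035344 = 0.581.

0.581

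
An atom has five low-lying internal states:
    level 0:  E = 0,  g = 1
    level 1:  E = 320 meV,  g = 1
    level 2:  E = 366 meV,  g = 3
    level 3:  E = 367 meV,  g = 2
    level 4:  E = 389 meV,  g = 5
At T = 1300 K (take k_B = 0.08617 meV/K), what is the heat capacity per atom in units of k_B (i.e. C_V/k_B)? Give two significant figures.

2.2

k_BT = 0.08617 × 1300 K = 112.0 meV.
Eᵢ/kT = 0, 2.857, 3.268, 3.277, 3.473.
Z = Σ gᵢe^(−Eᵢ/kT) = 1·e^(−0) + 1·e^(−2.857) + 3·e^(−3.268) + 2·e^(−3.277) + 5·e^(−3.473) = 1.000 + 0.05744 + 0.1142 + 0.07548 + 0.1551 = 1.402.
⟨E⟩ = 105.7 meV, ⟨E²⟩ = 39100 meV².
C_V/k_B = (⟨E²⟩ − ⟨E⟩²)/(kT)² = (39100 − 11170)/12540 = 2.2.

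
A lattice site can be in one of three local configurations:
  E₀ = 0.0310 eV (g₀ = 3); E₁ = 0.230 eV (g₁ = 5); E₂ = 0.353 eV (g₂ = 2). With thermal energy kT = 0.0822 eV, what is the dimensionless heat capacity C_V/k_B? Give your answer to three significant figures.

0.798

Eᵢ/kT = 0.37713, 2.7981, 4.2944.
Z = Σ gᵢe^(−Eᵢ/kT) = 3·e^(−0.37713) + 5·e^(−2.7981) + 2·e^(−4.2944) = 2.0575 + 0.30463 + 0.027290 = 2.3894.
⟨E⟩ = 0.060049 eV, ⟨E²⟩ = 0.0089950 eV².
C_V/k_B = (⟨E²⟩ − ⟨E⟩²)/(kT)² = (0.0089950 − 0.0036059)/0.0067568 = 0.798.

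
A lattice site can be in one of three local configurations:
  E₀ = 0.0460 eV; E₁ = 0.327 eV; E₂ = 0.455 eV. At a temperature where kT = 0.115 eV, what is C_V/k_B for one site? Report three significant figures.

Eᵢ/kT = 0.40000, 2.8435, 3.9565.
Z = Σ e^(−Eᵢ/kT) = e^(−0.40000) + e^(−2.8435) + e^(−3.9565) = 0.67032 + 0.058222 + 0.019130 = 0.74767.
⟨E⟩ = 0.078347 eV, ⟨E²⟩ = 0.015521 eV².
C_V/k_B = (⟨E²⟩ − ⟨E⟩²)/(kT)² = (0.015521 − 0.0061383)/0.013225 = 0.709.

0.709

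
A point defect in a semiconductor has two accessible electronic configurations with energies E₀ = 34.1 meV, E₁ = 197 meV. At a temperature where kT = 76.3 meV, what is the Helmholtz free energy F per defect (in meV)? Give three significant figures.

25.6 meV

Eᵢ/kT = 0.44692, 2.5819.
Z = Σ e^(−Eᵢ/kT) = e^(−0.44692) + e^(−2.5819) = 0.63960 + 0.075630 = 0.71523.
F = −kT ln Z = −76.3 × ln(0.71523) = −76.3 × -0.33515 = 25.6 meV.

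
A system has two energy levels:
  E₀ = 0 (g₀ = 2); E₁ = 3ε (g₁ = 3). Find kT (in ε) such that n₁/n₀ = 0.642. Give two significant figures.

n₁/n₀ = (g₁/g₀) exp[−(E₁−E₀)/kT] = 0.642.
⇒ (E₁−E₀)/kT = ln((3/2)/0.642) = ln(2.336) = 0.8484.
kT = 3ε / 0.8484 = 3.5 ε.

3.5 ε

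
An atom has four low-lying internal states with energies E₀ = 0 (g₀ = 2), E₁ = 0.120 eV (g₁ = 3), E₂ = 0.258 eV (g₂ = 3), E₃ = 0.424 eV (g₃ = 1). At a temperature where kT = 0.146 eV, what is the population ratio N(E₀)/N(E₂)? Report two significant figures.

3.9

n₀/n₂ = (g₀/g₂) exp[−(E₀−E₂)/kT] = (2/3) × exp(−(-0.258 eV)/(0.146 eV)) = (2/3) × exp(1.767) = 3.9.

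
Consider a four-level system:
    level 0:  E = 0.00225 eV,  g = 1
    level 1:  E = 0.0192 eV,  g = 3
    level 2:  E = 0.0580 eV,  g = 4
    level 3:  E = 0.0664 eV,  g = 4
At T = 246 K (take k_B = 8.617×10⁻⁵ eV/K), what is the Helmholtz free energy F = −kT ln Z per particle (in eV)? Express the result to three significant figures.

-0.0198 eV

k_BT = 8.617×10⁻⁵ × 246 K = 0.021198 eV.
Eᵢ/kT = 0.10614, 0.90575, 2.7361, 3.1324.
Z = Σ gᵢe^(−Eᵢ/kT) = 1·e^(−0.10614) + 3·e^(−0.90575) + 4·e^(−2.7361) + 4·e^(−3.1324) = 0.89930 + 1.2127 + 0.25929 + 0.17445 = 2.5457.
F = −kT ln Z = −0.021198 × ln(2.5457) = −0.021198 × 0.93441 = -0.0198 eV.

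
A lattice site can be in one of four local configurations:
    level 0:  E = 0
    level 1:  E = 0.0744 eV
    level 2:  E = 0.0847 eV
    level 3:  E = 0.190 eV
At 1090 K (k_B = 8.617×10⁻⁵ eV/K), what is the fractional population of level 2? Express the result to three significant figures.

k_BT = 8.617×10⁻⁵ × 1090 K = 0.093925 eV.
Eᵢ/kT = 0, 0.79212, 0.90178, 2.0229.
Z = Σ e^(−Eᵢ/kT) = e^(−0) + e^(−0.79212) + e^(−0.90178) + e^(−2.0229) = 1.0000 + 0.45288 + 0.40585 + 0.13227 = 1.9910.
P₂ = e^(−E₂/kT) / Z = 0.40585/1.9910 = 0.204.

0.204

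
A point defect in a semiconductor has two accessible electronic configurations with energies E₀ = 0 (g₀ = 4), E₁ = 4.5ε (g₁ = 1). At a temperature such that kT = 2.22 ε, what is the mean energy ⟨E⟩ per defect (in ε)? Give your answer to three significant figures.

Eᵢ/kT = 0, 2.0270.
Z = Σ gᵢe^(−Eᵢ/kT) = 4·e^(−0) + 1·e^(−2.0270) = 4.0000 + 0.13173 = 4.1317.
⟨E⟩ = Σ Eᵢ gᵢe^(−Eᵢ/kT) / Z = (0·4.0000 + 4.5·0.13173) / 4.1317 = 0.143 ε.

0.143 ε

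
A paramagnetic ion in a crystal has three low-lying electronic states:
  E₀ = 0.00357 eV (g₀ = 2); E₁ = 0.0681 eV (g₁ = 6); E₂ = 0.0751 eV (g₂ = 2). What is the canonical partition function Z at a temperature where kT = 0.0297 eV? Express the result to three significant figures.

Z = 2.54

Eᵢ/kT = 0.12020, 2.2929, 2.5286.
Z = Σ gᵢe^(−Eᵢ/kT) = 2·e^(−0.12020) + 6·e^(−2.2929) + 2·e^(−2.5286) = 1.7735 + 0.60584 + 0.15954 = 2.5389.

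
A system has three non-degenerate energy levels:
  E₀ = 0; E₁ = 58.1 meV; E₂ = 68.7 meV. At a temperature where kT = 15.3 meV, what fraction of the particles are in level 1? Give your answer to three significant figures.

0.0217

Eᵢ/kT = 0, 3.7974, 4.4902.
Z = Σ e^(−Eᵢ/kT) = e^(−0) + e^(−3.7974) + e^(−4.4902) = 1.0000 + 0.022429 + 0.011218 = 1.0336.
P₁ = e^(−E₁/kT) / Z = 0.022429/1.0336 = 0.0217.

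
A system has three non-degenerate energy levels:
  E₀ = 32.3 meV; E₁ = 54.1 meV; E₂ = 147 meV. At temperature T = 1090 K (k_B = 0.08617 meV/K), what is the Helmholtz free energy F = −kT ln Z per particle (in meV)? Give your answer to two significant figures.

k_BT = 0.08617 × 1090 K = 93.93 meV.
Eᵢ/kT = 0.3439, 0.5760, 1.565.
Z = Σ e^(−Eᵢ/kT) = e^(−0.3439) + e^(−0.5760) + e^(−1.565) = 0.7090 + 0.5621 + 0.2091 = 1.480.
F = −kT ln Z = −93.93 × ln(1.480) = −93.93 × 0.3920 = -37 meV.

-37 meV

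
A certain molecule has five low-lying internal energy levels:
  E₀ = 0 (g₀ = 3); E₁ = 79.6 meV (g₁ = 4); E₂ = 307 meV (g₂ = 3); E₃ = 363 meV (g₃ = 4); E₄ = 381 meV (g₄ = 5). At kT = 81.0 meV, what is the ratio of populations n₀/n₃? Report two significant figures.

n₀/n₃ = (g₀/g₃) exp[−(E₀−E₃)/kT] = (3/4) × exp(−(-363 meV)/(81.0 meV)) = (3/4) × exp(4.481) = 66.

66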